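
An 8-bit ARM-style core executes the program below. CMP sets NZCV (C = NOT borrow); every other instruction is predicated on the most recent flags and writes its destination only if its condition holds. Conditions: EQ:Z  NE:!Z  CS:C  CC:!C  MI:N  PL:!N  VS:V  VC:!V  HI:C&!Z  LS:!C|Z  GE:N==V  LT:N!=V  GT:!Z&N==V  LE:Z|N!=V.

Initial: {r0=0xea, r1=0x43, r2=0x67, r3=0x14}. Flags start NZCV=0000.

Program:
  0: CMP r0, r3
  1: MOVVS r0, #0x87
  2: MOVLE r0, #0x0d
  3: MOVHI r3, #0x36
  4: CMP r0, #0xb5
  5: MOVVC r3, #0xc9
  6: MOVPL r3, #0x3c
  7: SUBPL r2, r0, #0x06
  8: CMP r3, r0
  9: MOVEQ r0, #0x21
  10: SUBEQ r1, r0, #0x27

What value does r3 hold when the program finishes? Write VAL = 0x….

VAL = 0x3c

[0] flags=1010 → (cmp)
[1] flags=1010 VS?F → skip
[2] flags=1010 LE?T → r0=0x0d
[3] flags=1010 HI?T → r3=0x36
[4] flags=0000 → (cmp)
[5] flags=0000 VC?T → r3=0xc9
[6] flags=0000 PL?T → r3=0x3c
[7] flags=0000 PL?T → r2=0x07
[8] flags=0010 → (cmp)
[9] flags=0010 EQ?F → skip
[10] flags=0010 EQ?F → skip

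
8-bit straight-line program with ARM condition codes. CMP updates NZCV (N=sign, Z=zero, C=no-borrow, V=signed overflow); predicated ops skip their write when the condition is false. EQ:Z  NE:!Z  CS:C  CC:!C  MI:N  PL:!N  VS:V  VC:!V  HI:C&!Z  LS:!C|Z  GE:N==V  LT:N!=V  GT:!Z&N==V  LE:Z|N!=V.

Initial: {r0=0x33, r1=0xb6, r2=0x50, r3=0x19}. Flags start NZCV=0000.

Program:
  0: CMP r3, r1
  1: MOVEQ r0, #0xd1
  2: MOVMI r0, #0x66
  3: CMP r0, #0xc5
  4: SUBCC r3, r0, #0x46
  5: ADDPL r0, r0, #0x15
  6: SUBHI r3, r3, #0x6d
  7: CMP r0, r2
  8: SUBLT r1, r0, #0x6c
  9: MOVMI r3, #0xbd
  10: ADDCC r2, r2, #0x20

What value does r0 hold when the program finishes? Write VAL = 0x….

VAL = 0x48

0: ✓ CMP  NZCV=0000
1: · MOVEQ
2: · MOVMI
3: ✓ CMP  NZCV=0000
4: ✓ SUBCC  r3←0xed
5: ✓ ADDPL  r0←0x48
6: · SUBHI
7: ✓ CMP  NZCV=1000
8: ✓ SUBLT  r1←0xdc
9: ✓ MOVMI  r3←0xbd
10: ✓ ADDCC  r2←0x70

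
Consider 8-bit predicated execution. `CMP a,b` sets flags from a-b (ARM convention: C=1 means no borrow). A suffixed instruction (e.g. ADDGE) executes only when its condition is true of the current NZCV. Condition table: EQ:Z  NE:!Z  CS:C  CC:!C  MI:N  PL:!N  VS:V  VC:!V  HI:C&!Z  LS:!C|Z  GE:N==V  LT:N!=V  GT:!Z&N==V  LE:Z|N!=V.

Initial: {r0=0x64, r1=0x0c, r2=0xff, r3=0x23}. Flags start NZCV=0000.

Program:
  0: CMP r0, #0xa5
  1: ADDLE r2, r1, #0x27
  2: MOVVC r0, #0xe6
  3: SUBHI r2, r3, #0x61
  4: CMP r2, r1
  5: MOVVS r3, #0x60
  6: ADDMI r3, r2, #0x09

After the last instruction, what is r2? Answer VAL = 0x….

VAL = 0xff

0: ✓ CMP  NZCV=1001
1: · ADDLE
2: · MOVVC
3: · SUBHI
4: ✓ CMP  NZCV=1010
5: · MOVVS
6: ✓ ADDMI  r3←0x08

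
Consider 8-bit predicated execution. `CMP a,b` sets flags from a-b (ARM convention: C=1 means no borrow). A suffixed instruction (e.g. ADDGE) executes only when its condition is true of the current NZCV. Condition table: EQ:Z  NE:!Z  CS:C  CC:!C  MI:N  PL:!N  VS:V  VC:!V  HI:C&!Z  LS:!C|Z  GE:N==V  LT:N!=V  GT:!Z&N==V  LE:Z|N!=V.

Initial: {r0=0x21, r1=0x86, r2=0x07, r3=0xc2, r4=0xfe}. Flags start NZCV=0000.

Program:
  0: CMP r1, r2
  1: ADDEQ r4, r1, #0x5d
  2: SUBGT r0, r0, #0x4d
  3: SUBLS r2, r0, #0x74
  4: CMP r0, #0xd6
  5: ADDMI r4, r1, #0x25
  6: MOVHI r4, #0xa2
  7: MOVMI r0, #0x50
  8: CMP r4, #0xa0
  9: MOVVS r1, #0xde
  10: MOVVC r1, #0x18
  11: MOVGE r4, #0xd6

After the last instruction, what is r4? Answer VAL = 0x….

VAL = 0xd6

[0] flags=0011 → (cmp)
[1] flags=0011 EQ?F → skip
[2] flags=0011 GT?F → skip
[3] flags=0011 LS?F → skip
[4] flags=0000 → (cmp)
[5] flags=0000 MI?F → skip
[6] flags=0000 HI?F → skip
[7] flags=0000 MI?F → skip
[8] flags=0010 → (cmp)
[9] flags=0010 VS?F → skip
[10] flags=0010 VC?T → r1=0x18
[11] flags=0010 GE?T → r4=0xd6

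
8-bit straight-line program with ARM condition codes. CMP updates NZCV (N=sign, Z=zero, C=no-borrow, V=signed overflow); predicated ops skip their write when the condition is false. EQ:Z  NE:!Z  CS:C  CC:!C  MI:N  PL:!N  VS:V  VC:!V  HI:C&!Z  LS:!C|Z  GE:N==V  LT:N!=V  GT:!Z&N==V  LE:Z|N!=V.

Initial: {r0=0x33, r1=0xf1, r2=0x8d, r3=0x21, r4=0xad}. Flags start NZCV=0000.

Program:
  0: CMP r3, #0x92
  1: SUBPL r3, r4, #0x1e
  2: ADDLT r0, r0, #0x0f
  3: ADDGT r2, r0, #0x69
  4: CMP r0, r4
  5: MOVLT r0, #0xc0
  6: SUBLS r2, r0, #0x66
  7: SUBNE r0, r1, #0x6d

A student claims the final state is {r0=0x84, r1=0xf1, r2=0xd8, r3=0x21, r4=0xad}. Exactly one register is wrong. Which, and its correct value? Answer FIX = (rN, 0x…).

FIX = (r2, 0xcd)

[0] flags=1001 → (cmp)
[1] flags=1001 PL?F → skip
[2] flags=1001 LT?F → skip
[3] flags=1001 GT?T → r2=0x9c
[4] flags=1001 → (cmp)
[5] flags=1001 LT?F → skip
[6] flags=1001 LS?T → r2=0xcd
[7] flags=1001 NE?T → r0=0x84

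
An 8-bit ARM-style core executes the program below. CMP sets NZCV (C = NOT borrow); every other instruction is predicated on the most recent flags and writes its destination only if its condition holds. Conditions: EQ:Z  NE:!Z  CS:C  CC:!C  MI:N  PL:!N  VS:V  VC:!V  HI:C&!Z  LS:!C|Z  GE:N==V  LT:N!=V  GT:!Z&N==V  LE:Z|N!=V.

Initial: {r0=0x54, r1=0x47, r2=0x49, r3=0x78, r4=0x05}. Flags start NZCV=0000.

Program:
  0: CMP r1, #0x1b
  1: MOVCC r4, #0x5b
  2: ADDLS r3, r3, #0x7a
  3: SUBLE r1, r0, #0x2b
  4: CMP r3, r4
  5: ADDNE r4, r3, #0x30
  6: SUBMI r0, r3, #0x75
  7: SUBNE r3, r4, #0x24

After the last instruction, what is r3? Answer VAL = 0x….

VAL = 0x84

0: ✓ CMP  NZCV=0010
1: · MOVCC
2: · ADDLS
3: · SUBLE
4: ✓ CMP  NZCV=0010
5: ✓ ADDNE  r4←0xa8
6: · SUBMI
7: ✓ SUBNE  r3←0x84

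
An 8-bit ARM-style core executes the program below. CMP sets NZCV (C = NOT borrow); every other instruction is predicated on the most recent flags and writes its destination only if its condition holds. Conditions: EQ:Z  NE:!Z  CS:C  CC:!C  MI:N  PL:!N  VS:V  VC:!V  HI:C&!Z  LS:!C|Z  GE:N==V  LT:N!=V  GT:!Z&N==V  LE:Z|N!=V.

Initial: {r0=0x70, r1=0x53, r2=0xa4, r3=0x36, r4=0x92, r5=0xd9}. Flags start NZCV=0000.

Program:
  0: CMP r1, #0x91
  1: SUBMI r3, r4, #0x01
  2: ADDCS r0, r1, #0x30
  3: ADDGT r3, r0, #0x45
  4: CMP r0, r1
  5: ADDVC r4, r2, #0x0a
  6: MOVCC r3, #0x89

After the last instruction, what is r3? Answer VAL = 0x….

0: ✓ CMP  NZCV=1001
1: ✓ SUBMI  r3←0x91
2: · ADDCS
3: ✓ ADDGT  r3←0xb5
4: ✓ CMP  NZCV=0010
5: ✓ ADDVC  r4←0xae
6: · MOVCC

VAL = 0xb5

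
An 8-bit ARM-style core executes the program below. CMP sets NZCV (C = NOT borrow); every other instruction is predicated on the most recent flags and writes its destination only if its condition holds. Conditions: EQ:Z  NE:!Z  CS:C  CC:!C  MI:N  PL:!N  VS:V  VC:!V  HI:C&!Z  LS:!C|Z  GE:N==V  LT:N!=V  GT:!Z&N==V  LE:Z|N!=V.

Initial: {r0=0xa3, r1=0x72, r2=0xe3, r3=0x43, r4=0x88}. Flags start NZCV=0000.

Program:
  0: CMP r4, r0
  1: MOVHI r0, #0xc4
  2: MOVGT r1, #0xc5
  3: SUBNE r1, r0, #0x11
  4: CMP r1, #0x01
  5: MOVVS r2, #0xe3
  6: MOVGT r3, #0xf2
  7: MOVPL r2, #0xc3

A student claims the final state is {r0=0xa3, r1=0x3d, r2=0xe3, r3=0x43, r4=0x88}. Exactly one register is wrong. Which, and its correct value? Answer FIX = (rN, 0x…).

0: ✓ CMP  NZCV=1000
1: · MOVHI
2: · MOVGT
3: ✓ SUBNE  r1←0x92
4: ✓ CMP  NZCV=1010
5: · MOVVS
6: · MOVGT
7: · MOVPL

FIX = (r1, 0x92)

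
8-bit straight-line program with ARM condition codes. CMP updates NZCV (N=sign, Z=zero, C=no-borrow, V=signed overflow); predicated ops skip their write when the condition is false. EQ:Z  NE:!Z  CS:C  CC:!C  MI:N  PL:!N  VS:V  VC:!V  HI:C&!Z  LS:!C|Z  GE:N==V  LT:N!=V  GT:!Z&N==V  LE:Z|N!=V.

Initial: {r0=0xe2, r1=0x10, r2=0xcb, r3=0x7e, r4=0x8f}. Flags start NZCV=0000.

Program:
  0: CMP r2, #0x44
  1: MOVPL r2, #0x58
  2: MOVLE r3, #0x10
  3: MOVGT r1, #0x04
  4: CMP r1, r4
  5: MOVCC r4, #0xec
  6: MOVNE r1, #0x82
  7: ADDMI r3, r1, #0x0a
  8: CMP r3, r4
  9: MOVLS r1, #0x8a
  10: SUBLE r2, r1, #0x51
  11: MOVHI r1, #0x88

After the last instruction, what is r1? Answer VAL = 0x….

VAL = 0x8a

[0] flags=1010 → (cmp)
[1] flags=1010 PL?F → skip
[2] flags=1010 LE?T → r3=0x10
[3] flags=1010 GT?F → skip
[4] flags=1001 → (cmp)
[5] flags=1001 CC?T → r4=0xec
[6] flags=1001 NE?T → r1=0x82
[7] flags=1001 MI?T → r3=0x8c
[8] flags=1000 → (cmp)
[9] flags=1000 LS?T → r1=0x8a
[10] flags=1000 LE?T → r2=0x39
[11] flags=1000 HI?F → skip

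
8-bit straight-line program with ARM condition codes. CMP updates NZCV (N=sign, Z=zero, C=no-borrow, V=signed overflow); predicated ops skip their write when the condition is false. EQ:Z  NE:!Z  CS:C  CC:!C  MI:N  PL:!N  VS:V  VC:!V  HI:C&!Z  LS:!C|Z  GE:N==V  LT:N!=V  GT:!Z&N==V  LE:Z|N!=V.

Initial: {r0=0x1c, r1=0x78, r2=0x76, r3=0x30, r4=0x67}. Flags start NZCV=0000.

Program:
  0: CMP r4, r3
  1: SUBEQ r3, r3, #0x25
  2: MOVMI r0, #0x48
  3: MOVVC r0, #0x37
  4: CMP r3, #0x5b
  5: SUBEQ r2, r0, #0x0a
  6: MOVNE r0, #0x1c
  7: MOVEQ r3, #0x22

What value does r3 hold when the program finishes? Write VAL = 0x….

VAL = 0x30

[0] flags=0010 → (cmp)
[1] flags=0010 EQ?F → skip
[2] flags=0010 MI?F → skip
[3] flags=0010 VC?T → r0=0x37
[4] flags=1000 → (cmp)
[5] flags=1000 EQ?F → skip
[6] flags=1000 NE?T → r0=0x1c
[7] flags=1000 EQ?F → skip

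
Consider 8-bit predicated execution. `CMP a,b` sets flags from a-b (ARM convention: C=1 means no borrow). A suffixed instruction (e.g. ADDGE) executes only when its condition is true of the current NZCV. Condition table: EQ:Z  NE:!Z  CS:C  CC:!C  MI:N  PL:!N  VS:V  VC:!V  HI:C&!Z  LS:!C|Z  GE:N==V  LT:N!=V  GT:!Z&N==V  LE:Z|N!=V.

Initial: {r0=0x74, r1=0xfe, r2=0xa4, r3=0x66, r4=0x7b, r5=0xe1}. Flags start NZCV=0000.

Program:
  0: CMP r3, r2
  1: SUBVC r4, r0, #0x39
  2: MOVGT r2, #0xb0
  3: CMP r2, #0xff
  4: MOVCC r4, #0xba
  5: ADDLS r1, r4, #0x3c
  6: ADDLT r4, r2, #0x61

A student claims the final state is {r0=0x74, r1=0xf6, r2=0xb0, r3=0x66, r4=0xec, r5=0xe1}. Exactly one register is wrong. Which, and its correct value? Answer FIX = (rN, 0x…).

FIX = (r4, 0x11)

[0] flags=1001 → (cmp)
[1] flags=1001 VC?F → skip
[2] flags=1001 GT?T → r2=0xb0
[3] flags=1000 → (cmp)
[4] flags=1000 CC?T → r4=0xba
[5] flags=1000 LS?T → r1=0xf6
[6] flags=1000 LT?T → r4=0x11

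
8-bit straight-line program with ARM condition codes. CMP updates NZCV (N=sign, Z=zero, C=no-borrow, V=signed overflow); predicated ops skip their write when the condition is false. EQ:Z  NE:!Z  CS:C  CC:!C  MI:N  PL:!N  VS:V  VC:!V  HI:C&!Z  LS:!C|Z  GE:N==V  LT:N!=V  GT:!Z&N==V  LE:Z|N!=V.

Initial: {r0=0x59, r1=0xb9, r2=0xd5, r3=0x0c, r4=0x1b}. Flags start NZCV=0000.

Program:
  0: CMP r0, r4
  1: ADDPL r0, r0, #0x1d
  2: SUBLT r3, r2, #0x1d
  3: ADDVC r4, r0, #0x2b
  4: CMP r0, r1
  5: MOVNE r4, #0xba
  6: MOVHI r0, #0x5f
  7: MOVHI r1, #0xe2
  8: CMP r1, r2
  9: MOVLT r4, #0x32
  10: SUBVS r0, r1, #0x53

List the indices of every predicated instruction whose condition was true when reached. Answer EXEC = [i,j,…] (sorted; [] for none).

EXEC = [1,3,5,9]

0: ✓ CMP  NZCV=0010
1: ✓ ADDPL  r0←0x76
2: · SUBLT
3: ✓ ADDVC  r4←0xa1
4: ✓ CMP  NZCV=1001
5: ✓ MOVNE  r4←0xba
6: · MOVHI
7: · MOVHI
8: ✓ CMP  NZCV=1000
9: ✓ MOVLT  r4←0x32
10: · SUBVS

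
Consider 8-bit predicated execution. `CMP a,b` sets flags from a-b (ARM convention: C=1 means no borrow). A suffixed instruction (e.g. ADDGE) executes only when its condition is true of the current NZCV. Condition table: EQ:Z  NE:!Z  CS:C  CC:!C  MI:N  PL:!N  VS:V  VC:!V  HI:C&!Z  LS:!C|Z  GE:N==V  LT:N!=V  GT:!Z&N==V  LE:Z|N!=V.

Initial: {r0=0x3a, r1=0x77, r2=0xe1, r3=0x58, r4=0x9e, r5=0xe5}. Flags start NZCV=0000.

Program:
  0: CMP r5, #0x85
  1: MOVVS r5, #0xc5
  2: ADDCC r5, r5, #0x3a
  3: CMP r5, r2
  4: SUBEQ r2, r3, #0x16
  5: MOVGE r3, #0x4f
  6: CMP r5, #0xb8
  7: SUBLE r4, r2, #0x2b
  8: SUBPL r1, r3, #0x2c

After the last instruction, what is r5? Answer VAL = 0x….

VAL = 0xe5

0: ✓ CMP  NZCV=0010
1: · MOVVS
2: · ADDCC
3: ✓ CMP  NZCV=0010
4: · SUBEQ
5: ✓ MOVGE  r3←0x4f
6: ✓ CMP  NZCV=0010
7: · SUBLE
8: ✓ SUBPL  r1←0x23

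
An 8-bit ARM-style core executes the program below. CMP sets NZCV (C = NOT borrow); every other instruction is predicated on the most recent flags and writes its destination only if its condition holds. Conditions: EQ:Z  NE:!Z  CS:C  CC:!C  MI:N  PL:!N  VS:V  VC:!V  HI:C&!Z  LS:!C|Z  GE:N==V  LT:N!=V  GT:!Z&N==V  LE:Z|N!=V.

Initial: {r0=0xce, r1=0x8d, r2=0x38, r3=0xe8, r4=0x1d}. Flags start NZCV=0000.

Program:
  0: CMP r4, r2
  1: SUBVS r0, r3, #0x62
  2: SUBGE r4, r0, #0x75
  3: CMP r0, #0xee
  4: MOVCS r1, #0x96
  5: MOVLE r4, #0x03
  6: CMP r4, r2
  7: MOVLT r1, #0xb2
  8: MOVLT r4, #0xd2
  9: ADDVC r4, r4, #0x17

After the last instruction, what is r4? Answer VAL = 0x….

VAL = 0xe9

0: ✓ CMP  NZCV=1000
1: · SUBVS
2: · SUBGE
3: ✓ CMP  NZCV=1000
4: · MOVCS
5: ✓ MOVLE  r4←0x03
6: ✓ CMP  NZCV=1000
7: ✓ MOVLT  r1←0xb2
8: ✓ MOVLT  r4←0xd2
9: ✓ ADDVC  r4←0xe9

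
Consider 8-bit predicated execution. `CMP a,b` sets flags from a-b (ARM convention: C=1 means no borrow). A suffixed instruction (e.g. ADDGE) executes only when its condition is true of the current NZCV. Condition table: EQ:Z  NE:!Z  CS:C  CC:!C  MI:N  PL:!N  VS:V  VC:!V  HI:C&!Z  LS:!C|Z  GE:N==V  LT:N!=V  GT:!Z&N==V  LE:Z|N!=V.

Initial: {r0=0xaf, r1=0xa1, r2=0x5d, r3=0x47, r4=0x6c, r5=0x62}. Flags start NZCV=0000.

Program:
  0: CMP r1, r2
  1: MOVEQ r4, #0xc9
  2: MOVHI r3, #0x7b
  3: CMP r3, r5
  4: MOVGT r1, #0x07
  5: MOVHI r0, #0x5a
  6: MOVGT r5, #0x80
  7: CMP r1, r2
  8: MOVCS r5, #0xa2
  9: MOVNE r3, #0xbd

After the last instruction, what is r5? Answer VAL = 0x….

0: ✓ CMP  NZCV=0011
1: · MOVEQ
2: ✓ MOVHI  r3←0x7b
3: ✓ CMP  NZCV=0010
4: ✓ MOVGT  r1←0x07
5: ✓ MOVHI  r0←0x5a
6: ✓ MOVGT  r5←0x80
7: ✓ CMP  NZCV=1000
8: · MOVCS
9: ✓ MOVNE  r3←0xbd

VAL = 0x80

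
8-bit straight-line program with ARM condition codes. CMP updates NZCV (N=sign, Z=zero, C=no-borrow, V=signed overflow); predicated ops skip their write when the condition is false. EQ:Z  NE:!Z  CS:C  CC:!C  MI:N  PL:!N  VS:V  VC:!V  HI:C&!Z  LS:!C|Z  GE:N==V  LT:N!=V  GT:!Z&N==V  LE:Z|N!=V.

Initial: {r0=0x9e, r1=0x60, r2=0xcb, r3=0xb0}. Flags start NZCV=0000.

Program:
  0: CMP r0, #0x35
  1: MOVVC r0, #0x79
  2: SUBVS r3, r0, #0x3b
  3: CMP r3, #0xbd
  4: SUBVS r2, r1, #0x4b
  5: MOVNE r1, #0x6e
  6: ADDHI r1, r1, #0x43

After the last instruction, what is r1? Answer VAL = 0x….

0: ✓ CMP  NZCV=0011
1: · MOVVC
2: ✓ SUBVS  r3←0x63
3: ✓ CMP  NZCV=1001
4: ✓ SUBVS  r2←0x15
5: ✓ MOVNE  r1←0x6e
6: · ADDHI

VAL = 0x6e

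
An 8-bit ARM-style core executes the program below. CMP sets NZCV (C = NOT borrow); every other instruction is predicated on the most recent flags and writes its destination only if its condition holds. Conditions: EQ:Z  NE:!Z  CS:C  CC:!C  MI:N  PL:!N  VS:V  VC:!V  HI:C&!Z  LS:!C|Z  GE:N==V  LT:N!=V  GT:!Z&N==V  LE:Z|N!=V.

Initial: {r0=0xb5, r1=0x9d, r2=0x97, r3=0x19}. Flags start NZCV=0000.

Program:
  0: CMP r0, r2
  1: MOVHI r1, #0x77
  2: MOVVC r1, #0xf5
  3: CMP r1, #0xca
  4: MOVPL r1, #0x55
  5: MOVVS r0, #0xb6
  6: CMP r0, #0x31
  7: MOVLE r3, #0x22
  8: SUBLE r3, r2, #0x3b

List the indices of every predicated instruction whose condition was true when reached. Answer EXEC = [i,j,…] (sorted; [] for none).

0: ✓ CMP  NZCV=0010
1: ✓ MOVHI  r1←0x77
2: ✓ MOVVC  r1←0xf5
3: ✓ CMP  NZCV=0010
4: ✓ MOVPL  r1←0x55
5: · MOVVS
6: ✓ CMP  NZCV=1010
7: ✓ MOVLE  r3←0x22
8: ✓ SUBLE  r3←0x5c

EXEC = [1,2,4,7,8]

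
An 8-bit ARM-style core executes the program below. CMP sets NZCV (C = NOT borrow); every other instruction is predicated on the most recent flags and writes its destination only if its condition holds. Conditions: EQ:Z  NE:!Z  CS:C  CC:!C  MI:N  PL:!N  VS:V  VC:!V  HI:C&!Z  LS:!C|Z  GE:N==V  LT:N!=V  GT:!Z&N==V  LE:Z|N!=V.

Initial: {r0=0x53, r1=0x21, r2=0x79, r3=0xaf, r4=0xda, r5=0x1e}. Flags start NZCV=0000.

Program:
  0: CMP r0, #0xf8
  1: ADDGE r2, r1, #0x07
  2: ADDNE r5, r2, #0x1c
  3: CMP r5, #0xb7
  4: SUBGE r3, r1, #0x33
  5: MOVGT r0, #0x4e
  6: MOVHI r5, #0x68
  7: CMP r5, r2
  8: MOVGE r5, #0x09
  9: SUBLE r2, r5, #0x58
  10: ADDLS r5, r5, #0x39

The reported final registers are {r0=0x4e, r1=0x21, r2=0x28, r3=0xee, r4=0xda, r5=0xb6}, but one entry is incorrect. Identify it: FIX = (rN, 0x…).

FIX = (r5, 0x09)

0: ✓ CMP  NZCV=0000
1: ✓ ADDGE  r2←0x28
2: ✓ ADDNE  r5←0x44
3: ✓ CMP  NZCV=1001
4: ✓ SUBGE  r3←0xee
5: ✓ MOVGT  r0←0x4e
6: · MOVHI
7: ✓ CMP  NZCV=0010
8: ✓ MOVGE  r5←0x09
9: · SUBLE
10: · ADDLS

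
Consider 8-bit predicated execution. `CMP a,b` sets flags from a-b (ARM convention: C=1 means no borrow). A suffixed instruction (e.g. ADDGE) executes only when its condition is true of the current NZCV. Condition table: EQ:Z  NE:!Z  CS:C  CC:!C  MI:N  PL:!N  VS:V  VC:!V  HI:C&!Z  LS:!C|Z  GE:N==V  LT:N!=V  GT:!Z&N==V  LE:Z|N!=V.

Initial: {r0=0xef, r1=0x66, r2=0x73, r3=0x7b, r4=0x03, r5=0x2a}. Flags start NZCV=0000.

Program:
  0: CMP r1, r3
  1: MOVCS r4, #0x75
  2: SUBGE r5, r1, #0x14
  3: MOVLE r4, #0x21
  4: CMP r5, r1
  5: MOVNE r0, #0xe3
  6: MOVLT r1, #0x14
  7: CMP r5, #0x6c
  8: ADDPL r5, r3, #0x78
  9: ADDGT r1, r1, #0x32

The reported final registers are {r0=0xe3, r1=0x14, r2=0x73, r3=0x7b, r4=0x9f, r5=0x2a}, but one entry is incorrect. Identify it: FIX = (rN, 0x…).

FIX = (r4, 0x21)

0: ✓ CMP  NZCV=1000
1: · MOVCS
2: · SUBGE
3: ✓ MOVLE  r4←0x21
4: ✓ CMP  NZCV=1000
5: ✓ MOVNE  r0←0xe3
6: ✓ MOVLT  r1←0x14
7: ✓ CMP  NZCV=1000
8: · ADDPL
9: · ADDGT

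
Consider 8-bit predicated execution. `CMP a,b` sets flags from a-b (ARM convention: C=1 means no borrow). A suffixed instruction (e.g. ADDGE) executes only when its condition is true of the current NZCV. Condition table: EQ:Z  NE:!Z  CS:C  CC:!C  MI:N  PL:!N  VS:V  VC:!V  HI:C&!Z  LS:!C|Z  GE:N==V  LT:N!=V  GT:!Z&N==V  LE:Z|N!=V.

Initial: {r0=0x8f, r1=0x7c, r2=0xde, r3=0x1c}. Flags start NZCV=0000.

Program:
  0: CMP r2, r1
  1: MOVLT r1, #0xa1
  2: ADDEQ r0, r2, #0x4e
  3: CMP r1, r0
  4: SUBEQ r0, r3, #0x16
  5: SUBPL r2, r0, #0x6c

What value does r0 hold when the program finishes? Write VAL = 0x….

0: ✓ CMP  NZCV=0011
1: ✓ MOVLT  r1←0xa1
2: · ADDEQ
3: ✓ CMP  NZCV=0010
4: · SUBEQ
5: ✓ SUBPL  r2←0x23

VAL = 0x8f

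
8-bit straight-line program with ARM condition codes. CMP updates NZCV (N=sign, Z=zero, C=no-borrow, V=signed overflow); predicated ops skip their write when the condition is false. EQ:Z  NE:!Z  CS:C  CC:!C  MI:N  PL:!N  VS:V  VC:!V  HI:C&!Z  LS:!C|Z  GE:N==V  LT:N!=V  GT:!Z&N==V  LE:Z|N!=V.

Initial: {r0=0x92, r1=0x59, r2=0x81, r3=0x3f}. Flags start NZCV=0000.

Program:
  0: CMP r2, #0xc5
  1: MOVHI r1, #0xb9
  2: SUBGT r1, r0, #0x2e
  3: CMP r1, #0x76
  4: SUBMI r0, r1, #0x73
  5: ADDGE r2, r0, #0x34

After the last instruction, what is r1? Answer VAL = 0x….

0: ✓ CMP  NZCV=1000
1: · MOVHI
2: · SUBGT
3: ✓ CMP  NZCV=1000
4: ✓ SUBMI  r0←0xe6
5: · ADDGE

VAL = 0x59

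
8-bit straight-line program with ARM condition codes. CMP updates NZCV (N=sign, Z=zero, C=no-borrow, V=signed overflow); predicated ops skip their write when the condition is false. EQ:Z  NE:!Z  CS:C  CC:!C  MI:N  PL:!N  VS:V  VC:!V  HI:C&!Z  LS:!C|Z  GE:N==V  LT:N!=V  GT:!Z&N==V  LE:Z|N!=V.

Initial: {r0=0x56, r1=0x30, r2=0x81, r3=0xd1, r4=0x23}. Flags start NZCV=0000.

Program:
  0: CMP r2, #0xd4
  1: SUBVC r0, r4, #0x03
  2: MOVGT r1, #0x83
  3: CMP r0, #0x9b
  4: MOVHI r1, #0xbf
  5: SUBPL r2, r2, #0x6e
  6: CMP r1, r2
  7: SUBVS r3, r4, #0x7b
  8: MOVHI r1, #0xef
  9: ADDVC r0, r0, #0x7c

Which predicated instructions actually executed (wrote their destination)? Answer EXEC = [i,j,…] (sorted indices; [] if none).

0: ✓ CMP  NZCV=1000
1: ✓ SUBVC  r0←0x20
2: · MOVGT
3: ✓ CMP  NZCV=1001
4: · MOVHI
5: · SUBPL
6: ✓ CMP  NZCV=1001
7: ✓ SUBVS  r3←0xa8
8: · MOVHI
9: · ADDVC

EXEC = [1,7]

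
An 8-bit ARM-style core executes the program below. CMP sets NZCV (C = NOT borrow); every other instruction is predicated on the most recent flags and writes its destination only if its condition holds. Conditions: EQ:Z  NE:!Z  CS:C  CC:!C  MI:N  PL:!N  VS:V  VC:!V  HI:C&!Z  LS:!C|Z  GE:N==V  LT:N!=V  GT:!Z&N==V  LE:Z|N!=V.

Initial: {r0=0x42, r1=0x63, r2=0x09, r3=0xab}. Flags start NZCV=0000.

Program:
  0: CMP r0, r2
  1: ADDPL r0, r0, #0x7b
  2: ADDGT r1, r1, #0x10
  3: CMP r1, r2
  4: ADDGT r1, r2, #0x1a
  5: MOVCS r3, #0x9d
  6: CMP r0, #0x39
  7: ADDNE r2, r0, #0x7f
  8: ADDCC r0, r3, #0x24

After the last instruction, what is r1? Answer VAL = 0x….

[0] flags=0010 → (cmp)
[1] flags=0010 PL?T → r0=0xbd
[2] flags=0010 GT?T → r1=0x73
[3] flags=0010 → (cmp)
[4] flags=0010 GT?T → r1=0x23
[5] flags=0010 CS?T → r3=0x9d
[6] flags=1010 → (cmp)
[7] flags=1010 NE?T → r2=0x3c
[8] flags=1010 CC?F → skip

VAL = 0x23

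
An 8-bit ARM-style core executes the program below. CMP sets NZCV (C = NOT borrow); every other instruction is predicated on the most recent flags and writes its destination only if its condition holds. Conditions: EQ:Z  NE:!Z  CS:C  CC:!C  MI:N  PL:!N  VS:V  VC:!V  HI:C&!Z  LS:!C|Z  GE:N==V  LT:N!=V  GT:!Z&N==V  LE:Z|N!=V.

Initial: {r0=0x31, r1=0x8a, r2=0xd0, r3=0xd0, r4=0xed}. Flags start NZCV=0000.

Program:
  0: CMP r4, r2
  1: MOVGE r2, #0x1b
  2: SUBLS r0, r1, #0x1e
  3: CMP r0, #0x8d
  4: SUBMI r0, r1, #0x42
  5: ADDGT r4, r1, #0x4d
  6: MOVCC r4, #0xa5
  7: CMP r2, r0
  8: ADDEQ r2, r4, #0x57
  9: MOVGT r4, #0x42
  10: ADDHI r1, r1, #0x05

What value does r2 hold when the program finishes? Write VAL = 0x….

0: ✓ CMP  NZCV=0010
1: ✓ MOVGE  r2←0x1b
2: · SUBLS
3: ✓ CMP  NZCV=1001
4: ✓ SUBMI  r0←0x48
5: ✓ ADDGT  r4←0xd7
6: ✓ MOVCC  r4←0xa5
7: ✓ CMP  NZCV=1000
8: · ADDEQ
9: · MOVGT
10: · ADDHI

VAL = 0x1b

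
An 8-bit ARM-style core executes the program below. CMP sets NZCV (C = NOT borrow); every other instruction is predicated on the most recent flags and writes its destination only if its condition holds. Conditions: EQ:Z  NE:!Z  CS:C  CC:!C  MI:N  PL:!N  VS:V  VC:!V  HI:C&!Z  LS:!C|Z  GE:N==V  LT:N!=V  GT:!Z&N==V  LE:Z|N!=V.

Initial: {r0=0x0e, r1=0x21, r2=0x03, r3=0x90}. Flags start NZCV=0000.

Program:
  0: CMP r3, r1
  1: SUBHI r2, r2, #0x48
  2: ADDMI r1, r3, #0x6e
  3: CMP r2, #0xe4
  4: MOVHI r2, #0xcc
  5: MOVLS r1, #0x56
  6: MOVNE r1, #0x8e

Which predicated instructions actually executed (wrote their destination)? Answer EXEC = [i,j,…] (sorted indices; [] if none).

EXEC = [1,5,6]

0: ✓ CMP  NZCV=0011
1: ✓ SUBHI  r2←0xbb
2: · ADDMI
3: ✓ CMP  NZCV=1000
4: · MOVHI
5: ✓ MOVLS  r1←0x56
6: ✓ MOVNE  r1←0x8e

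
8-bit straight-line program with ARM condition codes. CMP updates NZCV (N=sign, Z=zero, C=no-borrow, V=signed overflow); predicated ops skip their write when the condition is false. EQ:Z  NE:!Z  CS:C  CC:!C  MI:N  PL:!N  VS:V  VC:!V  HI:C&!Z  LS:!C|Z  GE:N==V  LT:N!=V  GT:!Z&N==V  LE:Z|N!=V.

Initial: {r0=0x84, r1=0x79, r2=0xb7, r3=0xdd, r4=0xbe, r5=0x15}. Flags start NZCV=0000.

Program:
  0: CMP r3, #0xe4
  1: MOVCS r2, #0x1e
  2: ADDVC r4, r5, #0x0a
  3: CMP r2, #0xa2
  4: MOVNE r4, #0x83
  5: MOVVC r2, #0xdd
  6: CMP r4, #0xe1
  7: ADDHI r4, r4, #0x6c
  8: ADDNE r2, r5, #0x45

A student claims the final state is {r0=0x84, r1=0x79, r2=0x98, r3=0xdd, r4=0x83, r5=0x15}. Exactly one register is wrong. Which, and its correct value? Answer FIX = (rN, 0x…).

0: ✓ CMP  NZCV=1000
1: · MOVCS
2: ✓ ADDVC  r4←0x1f
3: ✓ CMP  NZCV=0010
4: ✓ MOVNE  r4←0x83
5: ✓ MOVVC  r2←0xdd
6: ✓ CMP  NZCV=1000
7: · ADDHI
8: ✓ ADDNE  r2←0x5a

FIX = (r2, 0x5a)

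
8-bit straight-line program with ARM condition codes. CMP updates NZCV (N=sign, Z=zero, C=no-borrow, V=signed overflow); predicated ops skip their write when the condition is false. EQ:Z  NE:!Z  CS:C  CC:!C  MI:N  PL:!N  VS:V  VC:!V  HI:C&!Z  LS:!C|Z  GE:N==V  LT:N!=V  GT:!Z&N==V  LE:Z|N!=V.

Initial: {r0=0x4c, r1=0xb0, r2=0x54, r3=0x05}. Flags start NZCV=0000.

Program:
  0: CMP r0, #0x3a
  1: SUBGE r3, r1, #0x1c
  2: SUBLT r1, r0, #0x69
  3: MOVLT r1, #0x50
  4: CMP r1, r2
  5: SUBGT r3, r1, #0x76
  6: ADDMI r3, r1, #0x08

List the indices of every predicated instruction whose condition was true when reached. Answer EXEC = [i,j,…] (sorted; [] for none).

[0] flags=0010 → (cmp)
[1] flags=0010 GE?T → r3=0x94
[2] flags=0010 LT?F → skip
[3] flags=0010 LT?F → skip
[4] flags=0011 → (cmp)
[5] flags=0011 GT?F → skip
[6] flags=0011 MI?F → skip

EXEC = [1]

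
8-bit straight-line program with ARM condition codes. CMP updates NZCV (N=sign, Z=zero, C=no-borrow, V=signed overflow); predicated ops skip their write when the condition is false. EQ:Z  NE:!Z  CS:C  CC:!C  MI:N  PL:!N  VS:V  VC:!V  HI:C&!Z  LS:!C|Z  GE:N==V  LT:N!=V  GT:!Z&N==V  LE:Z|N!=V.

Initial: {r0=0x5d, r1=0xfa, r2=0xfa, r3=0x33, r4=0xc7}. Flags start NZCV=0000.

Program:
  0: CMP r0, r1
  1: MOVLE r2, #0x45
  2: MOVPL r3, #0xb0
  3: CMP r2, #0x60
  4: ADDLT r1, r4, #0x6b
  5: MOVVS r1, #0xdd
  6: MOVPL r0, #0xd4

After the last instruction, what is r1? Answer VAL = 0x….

VAL = 0x32

[0] flags=0000 → (cmp)
[1] flags=0000 LE?F → skip
[2] flags=0000 PL?T → r3=0xb0
[3] flags=1010 → (cmp)
[4] flags=1010 LT?T → r1=0x32
[5] flags=1010 VS?F → skip
[6] flags=1010 PL?F → skip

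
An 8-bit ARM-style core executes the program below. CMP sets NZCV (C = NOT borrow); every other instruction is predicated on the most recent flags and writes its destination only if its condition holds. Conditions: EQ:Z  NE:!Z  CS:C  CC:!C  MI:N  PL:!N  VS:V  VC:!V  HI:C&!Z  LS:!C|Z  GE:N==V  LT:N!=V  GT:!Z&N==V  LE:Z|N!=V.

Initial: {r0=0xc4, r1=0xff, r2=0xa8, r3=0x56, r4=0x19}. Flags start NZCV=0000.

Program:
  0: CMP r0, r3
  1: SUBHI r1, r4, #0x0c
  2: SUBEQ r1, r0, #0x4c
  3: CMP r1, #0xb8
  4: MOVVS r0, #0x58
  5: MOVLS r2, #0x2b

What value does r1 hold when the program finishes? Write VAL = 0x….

0: ✓ CMP  NZCV=0011
1: ✓ SUBHI  r1←0x0d
2: · SUBEQ
3: ✓ CMP  NZCV=0000
4: · MOVVS
5: ✓ MOVLS  r2←0x2b

VAL = 0x0d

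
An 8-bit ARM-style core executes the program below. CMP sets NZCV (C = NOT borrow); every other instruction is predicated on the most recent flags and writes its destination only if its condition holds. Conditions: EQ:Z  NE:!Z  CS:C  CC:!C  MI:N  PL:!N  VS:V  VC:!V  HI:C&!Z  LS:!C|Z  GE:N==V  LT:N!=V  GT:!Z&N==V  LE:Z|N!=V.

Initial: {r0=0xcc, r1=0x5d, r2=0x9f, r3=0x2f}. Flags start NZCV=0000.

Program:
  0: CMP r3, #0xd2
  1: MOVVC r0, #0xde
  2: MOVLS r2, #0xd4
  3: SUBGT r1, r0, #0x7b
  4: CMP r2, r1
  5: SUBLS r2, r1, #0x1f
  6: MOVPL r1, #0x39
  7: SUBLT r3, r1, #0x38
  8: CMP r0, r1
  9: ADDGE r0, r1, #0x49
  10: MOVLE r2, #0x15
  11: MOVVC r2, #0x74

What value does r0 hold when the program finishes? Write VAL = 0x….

0: ✓ CMP  NZCV=0000
1: ✓ MOVVC  r0←0xde
2: ✓ MOVLS  r2←0xd4
3: ✓ SUBGT  r1←0x63
4: ✓ CMP  NZCV=0011
5: · SUBLS
6: ✓ MOVPL  r1←0x39
7: ✓ SUBLT  r3←0x01
8: ✓ CMP  NZCV=1010
9: · ADDGE
10: ✓ MOVLE  r2←0x15
11: ✓ MOVVC  r2←0x74

VAL = 0xde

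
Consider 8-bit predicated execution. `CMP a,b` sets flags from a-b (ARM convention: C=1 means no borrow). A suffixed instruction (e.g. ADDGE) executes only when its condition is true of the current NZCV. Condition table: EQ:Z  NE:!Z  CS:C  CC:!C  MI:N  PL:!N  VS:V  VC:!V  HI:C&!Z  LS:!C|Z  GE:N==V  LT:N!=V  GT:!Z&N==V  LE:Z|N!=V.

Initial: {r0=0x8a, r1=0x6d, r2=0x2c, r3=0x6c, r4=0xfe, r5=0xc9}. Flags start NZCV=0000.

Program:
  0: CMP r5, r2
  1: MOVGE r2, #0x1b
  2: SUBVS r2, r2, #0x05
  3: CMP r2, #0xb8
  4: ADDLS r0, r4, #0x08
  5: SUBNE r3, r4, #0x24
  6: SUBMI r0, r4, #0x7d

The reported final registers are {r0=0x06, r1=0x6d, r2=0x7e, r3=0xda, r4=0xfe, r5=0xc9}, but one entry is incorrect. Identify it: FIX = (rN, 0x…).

[0] flags=1010 → (cmp)
[1] flags=1010 GE?F → skip
[2] flags=1010 VS?F → skip
[3] flags=0000 → (cmp)
[4] flags=0000 LS?T → r0=0x06
[5] flags=0000 NE?T → r3=0xda
[6] flags=0000 MI?F → skip

FIX = (r2, 0x2c)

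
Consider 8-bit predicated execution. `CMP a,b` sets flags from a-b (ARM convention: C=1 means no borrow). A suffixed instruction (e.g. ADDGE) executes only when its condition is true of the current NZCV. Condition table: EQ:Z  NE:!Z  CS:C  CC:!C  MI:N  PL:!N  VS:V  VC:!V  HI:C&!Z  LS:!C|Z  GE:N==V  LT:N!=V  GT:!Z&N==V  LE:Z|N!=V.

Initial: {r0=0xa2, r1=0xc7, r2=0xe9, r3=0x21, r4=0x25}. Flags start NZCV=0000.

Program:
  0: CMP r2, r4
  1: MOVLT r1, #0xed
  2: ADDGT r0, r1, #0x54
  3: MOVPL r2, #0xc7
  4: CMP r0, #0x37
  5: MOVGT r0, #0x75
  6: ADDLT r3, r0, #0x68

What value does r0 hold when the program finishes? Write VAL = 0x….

[0] flags=1010 → (cmp)
[1] flags=1010 LT?T → r1=0xed
[2] flags=1010 GT?F → skip
[3] flags=1010 PL?F → skip
[4] flags=0011 → (cmp)
[5] flags=0011 GT?F → skip
[6] flags=0011 LT?T → r3=0x0a

VAL = 0xa2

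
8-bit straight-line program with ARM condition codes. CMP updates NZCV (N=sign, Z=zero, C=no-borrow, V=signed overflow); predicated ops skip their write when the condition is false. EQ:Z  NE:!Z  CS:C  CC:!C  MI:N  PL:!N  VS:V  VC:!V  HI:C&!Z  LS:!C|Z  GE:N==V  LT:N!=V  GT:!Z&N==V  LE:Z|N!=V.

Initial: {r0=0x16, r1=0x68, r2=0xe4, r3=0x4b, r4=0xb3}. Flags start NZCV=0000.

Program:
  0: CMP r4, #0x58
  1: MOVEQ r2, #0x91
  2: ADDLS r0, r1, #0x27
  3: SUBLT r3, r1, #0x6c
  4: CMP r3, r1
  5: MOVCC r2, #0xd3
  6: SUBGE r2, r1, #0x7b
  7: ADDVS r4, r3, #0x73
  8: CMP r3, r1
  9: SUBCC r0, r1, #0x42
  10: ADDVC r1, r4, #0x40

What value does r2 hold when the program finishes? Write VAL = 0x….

0: ✓ CMP  NZCV=0011
1: · MOVEQ
2: · ADDLS
3: ✓ SUBLT  r3←0xfc
4: ✓ CMP  NZCV=1010
5: · MOVCC
6: · SUBGE
7: · ADDVS
8: ✓ CMP  NZCV=1010
9: · SUBCC
10: ✓ ADDVC  r1←0xf3

VAL = 0xe4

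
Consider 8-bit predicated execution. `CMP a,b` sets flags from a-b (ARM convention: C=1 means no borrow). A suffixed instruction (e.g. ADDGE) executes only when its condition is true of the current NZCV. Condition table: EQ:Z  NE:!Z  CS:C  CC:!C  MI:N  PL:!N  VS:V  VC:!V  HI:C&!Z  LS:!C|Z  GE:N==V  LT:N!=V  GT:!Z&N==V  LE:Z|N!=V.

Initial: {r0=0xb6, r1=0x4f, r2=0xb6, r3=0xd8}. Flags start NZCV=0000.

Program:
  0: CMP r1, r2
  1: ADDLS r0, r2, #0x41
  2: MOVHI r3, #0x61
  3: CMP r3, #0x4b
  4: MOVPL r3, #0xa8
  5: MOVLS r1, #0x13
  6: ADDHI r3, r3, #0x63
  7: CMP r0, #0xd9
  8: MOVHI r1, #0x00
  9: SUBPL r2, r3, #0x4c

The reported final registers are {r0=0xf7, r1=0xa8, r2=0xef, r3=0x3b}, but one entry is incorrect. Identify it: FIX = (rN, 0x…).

[0] flags=1001 → (cmp)
[1] flags=1001 LS?T → r0=0xf7
[2] flags=1001 HI?F → skip
[3] flags=1010 → (cmp)
[4] flags=1010 PL?F → skip
[5] flags=1010 LS?F → skip
[6] flags=1010 HI?T → r3=0x3b
[7] flags=0010 → (cmp)
[8] flags=0010 HI?T → r1=0x00
[9] flags=0010 PL?T → r2=0xef

FIX = (r1, 0x00)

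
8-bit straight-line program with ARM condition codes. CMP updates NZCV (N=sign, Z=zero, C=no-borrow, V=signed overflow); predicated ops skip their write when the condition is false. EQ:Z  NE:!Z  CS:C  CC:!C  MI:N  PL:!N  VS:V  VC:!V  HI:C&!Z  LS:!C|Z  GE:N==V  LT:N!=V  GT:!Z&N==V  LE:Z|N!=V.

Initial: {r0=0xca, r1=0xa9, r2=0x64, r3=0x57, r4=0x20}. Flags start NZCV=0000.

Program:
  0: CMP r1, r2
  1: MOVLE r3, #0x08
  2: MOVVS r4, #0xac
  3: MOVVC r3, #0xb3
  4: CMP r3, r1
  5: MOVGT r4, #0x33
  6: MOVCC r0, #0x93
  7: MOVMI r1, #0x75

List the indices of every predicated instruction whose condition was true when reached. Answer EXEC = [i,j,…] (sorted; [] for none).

[0] flags=0011 → (cmp)
[1] flags=0011 LE?T → r3=0x08
[2] flags=0011 VS?T → r4=0xac
[3] flags=0011 VC?F → skip
[4] flags=0000 → (cmp)
[5] flags=0000 GT?T → r4=0x33
[6] flags=0000 CC?T → r0=0x93
[7] flags=0000 MI?F → skip

EXEC = [1,2,5,6]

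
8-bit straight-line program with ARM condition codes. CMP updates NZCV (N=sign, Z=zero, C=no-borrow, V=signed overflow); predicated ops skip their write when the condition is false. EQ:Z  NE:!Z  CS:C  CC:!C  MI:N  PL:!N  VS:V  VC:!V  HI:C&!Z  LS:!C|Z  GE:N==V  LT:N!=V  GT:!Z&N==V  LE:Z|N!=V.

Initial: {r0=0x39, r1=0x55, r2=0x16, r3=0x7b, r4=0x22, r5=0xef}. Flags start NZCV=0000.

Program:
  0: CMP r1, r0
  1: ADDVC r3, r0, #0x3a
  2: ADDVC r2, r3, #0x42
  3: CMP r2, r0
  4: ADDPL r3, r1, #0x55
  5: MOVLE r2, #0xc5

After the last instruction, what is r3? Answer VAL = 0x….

0: ✓ CMP  NZCV=0010
1: ✓ ADDVC  r3←0x73
2: ✓ ADDVC  r2←0xb5
3: ✓ CMP  NZCV=0011
4: ✓ ADDPL  r3←0xaa
5: ✓ MOVLE  r2←0xc5

VAL = 0xaa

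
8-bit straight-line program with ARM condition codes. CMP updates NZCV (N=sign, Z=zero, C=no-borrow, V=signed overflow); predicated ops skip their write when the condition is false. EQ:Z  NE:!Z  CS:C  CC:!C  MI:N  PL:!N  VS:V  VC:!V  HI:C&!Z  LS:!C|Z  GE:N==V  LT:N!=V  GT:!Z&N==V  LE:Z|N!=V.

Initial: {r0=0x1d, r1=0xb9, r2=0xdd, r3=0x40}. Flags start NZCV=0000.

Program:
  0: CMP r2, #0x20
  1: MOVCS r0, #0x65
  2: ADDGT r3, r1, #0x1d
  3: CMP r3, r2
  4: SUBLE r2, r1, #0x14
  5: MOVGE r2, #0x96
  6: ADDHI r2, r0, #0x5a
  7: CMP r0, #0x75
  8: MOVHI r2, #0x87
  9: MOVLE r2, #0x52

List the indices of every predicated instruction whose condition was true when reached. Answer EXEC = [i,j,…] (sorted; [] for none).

EXEC = [1,5,9]

[0] flags=1010 → (cmp)
[1] flags=1010 CS?T → r0=0x65
[2] flags=1010 GT?F → skip
[3] flags=0000 → (cmp)
[4] flags=0000 LE?F → skip
[5] flags=0000 GE?T → r2=0x96
[6] flags=0000 HI?F → skip
[7] flags=1000 → (cmp)
[8] flags=1000 HI?F → skip
[9] flags=1000 LE?T → r2=0x52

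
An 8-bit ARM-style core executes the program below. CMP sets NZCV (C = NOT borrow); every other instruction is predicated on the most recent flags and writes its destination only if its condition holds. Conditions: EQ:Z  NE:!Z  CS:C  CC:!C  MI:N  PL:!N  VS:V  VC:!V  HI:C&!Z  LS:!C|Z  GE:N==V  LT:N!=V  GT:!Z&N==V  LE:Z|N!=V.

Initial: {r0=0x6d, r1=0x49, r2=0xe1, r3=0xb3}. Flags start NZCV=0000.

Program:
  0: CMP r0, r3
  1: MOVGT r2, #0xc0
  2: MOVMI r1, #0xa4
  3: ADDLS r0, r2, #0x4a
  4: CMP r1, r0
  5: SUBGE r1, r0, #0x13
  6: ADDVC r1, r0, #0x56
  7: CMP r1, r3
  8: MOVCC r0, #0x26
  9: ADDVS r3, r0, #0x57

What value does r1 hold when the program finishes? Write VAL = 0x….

VAL = 0x60

0: ✓ CMP  NZCV=1001
1: ✓ MOVGT  r2←0xc0
2: ✓ MOVMI  r1←0xa4
3: ✓ ADDLS  r0←0x0a
4: ✓ CMP  NZCV=1010
5: · SUBGE
6: ✓ ADDVC  r1←0x60
7: ✓ CMP  NZCV=1001
8: ✓ MOVCC  r0←0x26
9: ✓ ADDVS  r3←0x7d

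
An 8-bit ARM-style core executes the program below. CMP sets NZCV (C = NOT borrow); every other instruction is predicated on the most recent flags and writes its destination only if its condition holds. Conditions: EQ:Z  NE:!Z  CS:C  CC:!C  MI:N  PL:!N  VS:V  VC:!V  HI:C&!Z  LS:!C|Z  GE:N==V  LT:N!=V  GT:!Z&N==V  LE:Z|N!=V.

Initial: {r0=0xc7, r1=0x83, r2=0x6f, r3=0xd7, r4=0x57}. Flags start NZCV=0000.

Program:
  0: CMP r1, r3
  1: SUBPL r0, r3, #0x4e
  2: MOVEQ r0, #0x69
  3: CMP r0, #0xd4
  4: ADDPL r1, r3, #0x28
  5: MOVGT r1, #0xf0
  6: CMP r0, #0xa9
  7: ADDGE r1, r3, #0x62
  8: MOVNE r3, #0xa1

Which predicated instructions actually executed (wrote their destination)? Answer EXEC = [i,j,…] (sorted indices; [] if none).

[0] flags=1000 → (cmp)
[1] flags=1000 PL?F → skip
[2] flags=1000 EQ?F → skip
[3] flags=1000 → (cmp)
[4] flags=1000 PL?F → skip
[5] flags=1000 GT?F → skip
[6] flags=0010 → (cmp)
[7] flags=0010 GE?T → r1=0x39
[8] flags=0010 NE?T → r3=0xa1

EXEC = [7,8]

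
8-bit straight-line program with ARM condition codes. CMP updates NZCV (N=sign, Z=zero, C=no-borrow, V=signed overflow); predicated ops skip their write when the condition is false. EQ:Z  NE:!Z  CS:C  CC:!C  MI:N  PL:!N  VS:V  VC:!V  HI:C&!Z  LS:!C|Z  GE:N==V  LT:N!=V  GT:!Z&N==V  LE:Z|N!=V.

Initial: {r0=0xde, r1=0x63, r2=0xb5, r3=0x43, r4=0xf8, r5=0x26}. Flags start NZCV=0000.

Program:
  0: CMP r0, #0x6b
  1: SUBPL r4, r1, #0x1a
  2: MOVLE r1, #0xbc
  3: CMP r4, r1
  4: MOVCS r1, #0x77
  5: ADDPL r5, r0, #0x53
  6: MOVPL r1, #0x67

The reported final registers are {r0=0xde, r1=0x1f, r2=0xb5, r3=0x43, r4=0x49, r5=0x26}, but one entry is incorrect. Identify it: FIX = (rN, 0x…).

FIX = (r1, 0xbc)

0: ✓ CMP  NZCV=0011
1: ✓ SUBPL  r4←0x49
2: ✓ MOVLE  r1←0xbc
3: ✓ CMP  NZCV=1001
4: · MOVCS
5: · ADDPL
6: · MOVPL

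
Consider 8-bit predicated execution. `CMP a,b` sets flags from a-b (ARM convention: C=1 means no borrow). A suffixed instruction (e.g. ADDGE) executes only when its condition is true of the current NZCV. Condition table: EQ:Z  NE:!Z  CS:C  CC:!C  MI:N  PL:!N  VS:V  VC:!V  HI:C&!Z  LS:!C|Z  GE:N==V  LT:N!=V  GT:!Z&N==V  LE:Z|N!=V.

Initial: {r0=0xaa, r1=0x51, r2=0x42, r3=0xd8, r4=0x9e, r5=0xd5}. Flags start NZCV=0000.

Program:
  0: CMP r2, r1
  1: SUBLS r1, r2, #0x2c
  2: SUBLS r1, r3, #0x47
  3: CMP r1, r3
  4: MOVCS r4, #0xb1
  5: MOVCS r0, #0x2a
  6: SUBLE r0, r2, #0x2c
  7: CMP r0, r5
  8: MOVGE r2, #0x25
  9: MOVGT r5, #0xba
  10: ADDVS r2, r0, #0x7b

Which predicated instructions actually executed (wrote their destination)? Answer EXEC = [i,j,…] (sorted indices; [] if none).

[0] flags=1000 → (cmp)
[1] flags=1000 LS?T → r1=0x16
[2] flags=1000 LS?T → r1=0x91
[3] flags=1000 → (cmp)
[4] flags=1000 CS?F → skip
[5] flags=1000 CS?F → skip
[6] flags=1000 LE?T → r0=0x16
[7] flags=0000 → (cmp)
[8] flags=0000 GE?T → r2=0x25
[9] flags=0000 GT?T → r5=0xba
[10] flags=0000 VS?F → skip

EXEC = [1,2,6,8,9]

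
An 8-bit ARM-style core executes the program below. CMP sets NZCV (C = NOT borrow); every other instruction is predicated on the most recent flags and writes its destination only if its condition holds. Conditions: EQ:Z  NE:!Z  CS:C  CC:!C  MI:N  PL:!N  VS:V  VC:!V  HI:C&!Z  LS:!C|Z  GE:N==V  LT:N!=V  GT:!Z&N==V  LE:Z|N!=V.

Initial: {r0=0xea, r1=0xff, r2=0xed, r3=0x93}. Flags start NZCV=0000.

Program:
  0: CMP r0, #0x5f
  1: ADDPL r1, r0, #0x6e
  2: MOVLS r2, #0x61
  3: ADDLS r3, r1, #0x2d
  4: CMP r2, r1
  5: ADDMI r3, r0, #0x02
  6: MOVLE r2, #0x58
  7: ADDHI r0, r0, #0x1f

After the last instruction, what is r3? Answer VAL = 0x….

VAL = 0xec

[0] flags=1010 → (cmp)
[1] flags=1010 PL?F → skip
[2] flags=1010 LS?F → skip
[3] flags=1010 LS?F → skip
[4] flags=1000 → (cmp)
[5] flags=1000 MI?T → r3=0xec
[6] flags=1000 LE?T → r2=0x58
[7] flags=1000 HI?F → skip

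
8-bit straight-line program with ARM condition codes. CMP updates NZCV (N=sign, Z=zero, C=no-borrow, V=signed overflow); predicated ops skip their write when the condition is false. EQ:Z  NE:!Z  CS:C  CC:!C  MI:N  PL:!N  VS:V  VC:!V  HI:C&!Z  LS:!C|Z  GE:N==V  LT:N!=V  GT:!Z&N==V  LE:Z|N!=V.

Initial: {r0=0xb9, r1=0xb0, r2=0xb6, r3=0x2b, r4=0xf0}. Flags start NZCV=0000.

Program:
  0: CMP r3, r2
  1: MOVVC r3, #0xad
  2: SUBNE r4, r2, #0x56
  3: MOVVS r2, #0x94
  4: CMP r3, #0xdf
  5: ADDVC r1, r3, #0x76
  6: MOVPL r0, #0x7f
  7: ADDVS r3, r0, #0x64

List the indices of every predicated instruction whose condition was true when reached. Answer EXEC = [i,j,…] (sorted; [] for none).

EXEC = [1,2,5]

0: ✓ CMP  NZCV=0000
1: ✓ MOVVC  r3←0xad
2: ✓ SUBNE  r4←0x60
3: · MOVVS
4: ✓ CMP  NZCV=1000
5: ✓ ADDVC  r1←0x23
6: · MOVPL
7: · ADDVS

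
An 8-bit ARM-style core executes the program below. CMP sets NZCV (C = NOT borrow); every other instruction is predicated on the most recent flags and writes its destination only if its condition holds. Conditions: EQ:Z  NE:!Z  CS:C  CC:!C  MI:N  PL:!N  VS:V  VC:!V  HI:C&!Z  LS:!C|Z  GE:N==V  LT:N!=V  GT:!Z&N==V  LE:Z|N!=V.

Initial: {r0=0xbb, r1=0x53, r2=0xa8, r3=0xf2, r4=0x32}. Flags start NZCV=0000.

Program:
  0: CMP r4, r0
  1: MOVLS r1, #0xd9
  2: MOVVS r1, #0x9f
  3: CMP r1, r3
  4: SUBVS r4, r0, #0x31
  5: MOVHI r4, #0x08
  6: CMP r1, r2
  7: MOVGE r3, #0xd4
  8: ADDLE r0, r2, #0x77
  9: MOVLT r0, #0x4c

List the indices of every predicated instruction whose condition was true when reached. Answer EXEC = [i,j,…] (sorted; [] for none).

[0] flags=0000 → (cmp)
[1] flags=0000 LS?T → r1=0xd9
[2] flags=0000 VS?F → skip
[3] flags=1000 → (cmp)
[4] flags=1000 VS?F → skip
[5] flags=1000 HI?F → skip
[6] flags=0010 → (cmp)
[7] flags=0010 GE?T → r3=0xd4
[8] flags=0010 LE?F → skip
[9] flags=0010 LT?F → skip

EXEC = [1,7]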